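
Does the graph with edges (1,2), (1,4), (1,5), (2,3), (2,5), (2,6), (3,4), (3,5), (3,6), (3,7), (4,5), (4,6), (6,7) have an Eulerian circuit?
No (2 vertices have odd degree: {1, 3}; Eulerian circuit requires 0)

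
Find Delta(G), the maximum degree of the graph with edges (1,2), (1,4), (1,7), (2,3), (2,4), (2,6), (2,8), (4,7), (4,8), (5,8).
5 (attained at vertex 2)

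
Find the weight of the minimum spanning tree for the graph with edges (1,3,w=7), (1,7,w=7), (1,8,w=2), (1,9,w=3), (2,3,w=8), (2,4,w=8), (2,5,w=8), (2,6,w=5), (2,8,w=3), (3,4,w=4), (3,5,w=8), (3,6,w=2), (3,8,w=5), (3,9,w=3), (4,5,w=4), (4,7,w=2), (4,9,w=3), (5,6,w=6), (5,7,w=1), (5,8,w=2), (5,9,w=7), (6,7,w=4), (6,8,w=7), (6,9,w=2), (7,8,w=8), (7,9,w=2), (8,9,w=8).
16 (MST edges: (1,8,w=2), (2,8,w=3), (3,6,w=2), (4,7,w=2), (5,7,w=1), (5,8,w=2), (6,9,w=2), (7,9,w=2); sum of weights 2 + 3 + 2 + 2 + 1 + 2 + 2 + 2 = 16)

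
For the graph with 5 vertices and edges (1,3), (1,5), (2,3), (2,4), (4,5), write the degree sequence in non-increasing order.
[2, 2, 2, 2, 2] (degrees: deg(1)=2, deg(2)=2, deg(3)=2, deg(4)=2, deg(5)=2)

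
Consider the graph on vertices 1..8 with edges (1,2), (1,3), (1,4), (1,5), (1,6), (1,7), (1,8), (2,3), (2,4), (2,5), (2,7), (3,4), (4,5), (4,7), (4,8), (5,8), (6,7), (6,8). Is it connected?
Yes (BFS from 1 visits [1, 2, 3, 4, 5, 6, 7, 8] — all 8 vertices reached)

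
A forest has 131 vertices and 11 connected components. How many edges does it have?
120 (Each of the 11 component trees on V_i vertices has V_i - 1 edges; summing gives V - C = 131 - 11 = 120)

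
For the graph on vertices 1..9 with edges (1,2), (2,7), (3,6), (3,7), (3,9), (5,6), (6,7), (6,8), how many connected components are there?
2 (components: {1, 2, 3, 5, 6, 7, 8, 9}, {4})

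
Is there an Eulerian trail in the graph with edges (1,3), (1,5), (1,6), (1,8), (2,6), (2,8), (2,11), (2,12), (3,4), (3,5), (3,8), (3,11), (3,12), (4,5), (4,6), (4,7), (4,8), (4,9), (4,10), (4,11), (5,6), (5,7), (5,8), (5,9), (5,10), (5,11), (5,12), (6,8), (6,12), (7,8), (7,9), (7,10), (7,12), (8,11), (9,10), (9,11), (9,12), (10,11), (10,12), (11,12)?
Yes — and in fact it has an Eulerian circuit (the graph is connected and all 12 vertices have even degree)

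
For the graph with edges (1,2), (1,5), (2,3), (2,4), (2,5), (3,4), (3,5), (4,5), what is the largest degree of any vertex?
4 (attained at vertices 2, 5)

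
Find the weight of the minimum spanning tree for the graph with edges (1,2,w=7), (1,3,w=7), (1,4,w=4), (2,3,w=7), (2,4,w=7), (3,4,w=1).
12 (MST edges: (1,2,w=7), (1,4,w=4), (3,4,w=1); sum of weights 7 + 4 + 1 = 12)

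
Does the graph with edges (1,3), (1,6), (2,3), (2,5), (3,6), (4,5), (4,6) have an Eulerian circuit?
No (2 vertices have odd degree: {3, 6}; Eulerian circuit requires 0)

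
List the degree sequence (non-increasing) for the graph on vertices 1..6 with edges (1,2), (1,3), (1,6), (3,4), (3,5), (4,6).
[3, 3, 2, 2, 1, 1] (degrees: deg(1)=3, deg(2)=1, deg(3)=3, deg(4)=2, deg(5)=1, deg(6)=2)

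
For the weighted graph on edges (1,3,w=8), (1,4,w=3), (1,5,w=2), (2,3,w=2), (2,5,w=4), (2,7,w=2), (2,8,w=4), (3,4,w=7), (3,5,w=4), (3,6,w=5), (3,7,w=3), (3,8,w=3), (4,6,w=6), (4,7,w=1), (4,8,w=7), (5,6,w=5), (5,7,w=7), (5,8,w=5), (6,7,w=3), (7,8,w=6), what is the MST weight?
16 (MST edges: (1,4,w=3), (1,5,w=2), (2,3,w=2), (2,7,w=2), (3,8,w=3), (4,7,w=1), (6,7,w=3); sum of weights 3 + 2 + 2 + 2 + 3 + 1 + 3 = 16)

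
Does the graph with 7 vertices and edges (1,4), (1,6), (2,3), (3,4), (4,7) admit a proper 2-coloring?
Yes. Partition: {1, 3, 5, 7}, {2, 4, 6}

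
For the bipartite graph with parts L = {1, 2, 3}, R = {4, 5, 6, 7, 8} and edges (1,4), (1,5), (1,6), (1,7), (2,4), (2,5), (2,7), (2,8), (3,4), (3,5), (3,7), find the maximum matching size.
3 (matching: (1,6), (2,8), (3,7); upper bound min(|L|,|R|) = min(3,5) = 3)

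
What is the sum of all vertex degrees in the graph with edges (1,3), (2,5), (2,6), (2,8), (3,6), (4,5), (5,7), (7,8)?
16 (handshake: sum of degrees = 2|E| = 2 x 8 = 16)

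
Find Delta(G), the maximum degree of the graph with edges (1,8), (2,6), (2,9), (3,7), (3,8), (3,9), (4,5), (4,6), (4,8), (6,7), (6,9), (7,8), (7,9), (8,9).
5 (attained at vertices 8, 9)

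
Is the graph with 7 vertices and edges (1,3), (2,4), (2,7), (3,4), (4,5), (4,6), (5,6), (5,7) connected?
Yes (BFS from 1 visits [1, 3, 4, 2, 5, 6, 7] — all 7 vertices reached)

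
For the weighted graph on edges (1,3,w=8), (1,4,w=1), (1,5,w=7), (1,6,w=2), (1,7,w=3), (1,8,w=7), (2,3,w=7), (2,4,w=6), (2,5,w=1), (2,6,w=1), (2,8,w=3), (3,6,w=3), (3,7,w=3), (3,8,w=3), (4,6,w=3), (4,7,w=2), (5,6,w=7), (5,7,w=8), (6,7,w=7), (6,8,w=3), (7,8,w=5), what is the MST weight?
13 (MST edges: (1,4,w=1), (1,6,w=2), (2,5,w=1), (2,6,w=1), (2,8,w=3), (3,7,w=3), (4,7,w=2); sum of weights 1 + 2 + 1 + 1 + 3 + 3 + 2 = 13)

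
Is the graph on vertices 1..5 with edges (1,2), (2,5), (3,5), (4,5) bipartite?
Yes. Partition: {1, 5}, {2, 3, 4}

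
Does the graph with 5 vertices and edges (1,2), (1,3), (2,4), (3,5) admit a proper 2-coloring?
Yes. Partition: {1, 4, 5}, {2, 3}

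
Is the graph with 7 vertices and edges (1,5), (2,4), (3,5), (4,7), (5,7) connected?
No, it has 2 components: {1, 2, 3, 4, 5, 7}, {6}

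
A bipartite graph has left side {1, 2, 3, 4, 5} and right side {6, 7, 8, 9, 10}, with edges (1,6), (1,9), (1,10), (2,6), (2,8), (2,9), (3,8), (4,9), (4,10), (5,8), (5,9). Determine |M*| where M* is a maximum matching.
4 (matching: (1,10), (2,6), (3,8), (4,9); upper bound min(|L|,|R|) = min(5,5) = 5)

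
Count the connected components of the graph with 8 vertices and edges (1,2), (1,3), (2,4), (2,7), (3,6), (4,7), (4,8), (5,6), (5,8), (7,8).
1 (components: {1, 2, 3, 4, 5, 6, 7, 8})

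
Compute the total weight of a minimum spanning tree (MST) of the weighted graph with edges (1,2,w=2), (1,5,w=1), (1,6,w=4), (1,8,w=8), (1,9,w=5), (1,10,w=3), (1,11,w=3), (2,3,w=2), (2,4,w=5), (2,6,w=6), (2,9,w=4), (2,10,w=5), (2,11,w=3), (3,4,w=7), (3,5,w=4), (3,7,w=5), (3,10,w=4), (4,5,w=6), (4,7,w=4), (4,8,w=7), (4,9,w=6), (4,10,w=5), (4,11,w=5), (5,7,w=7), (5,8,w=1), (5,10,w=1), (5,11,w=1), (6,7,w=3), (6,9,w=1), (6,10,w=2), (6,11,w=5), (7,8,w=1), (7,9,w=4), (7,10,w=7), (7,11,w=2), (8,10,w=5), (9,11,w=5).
16 (MST edges: (1,2,w=2), (1,5,w=1), (2,3,w=2), (4,7,w=4), (5,8,w=1), (5,10,w=1), (5,11,w=1), (6,9,w=1), (6,10,w=2), (7,8,w=1); sum of weights 2 + 1 + 2 + 4 + 1 + 1 + 1 + 1 + 2 + 1 = 16)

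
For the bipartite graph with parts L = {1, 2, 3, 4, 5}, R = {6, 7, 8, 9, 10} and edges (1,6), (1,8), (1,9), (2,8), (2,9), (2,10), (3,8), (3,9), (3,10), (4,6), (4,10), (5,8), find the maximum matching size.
4 (matching: (1,9), (2,10), (3,8), (4,6); upper bound min(|L|,|R|) = min(5,5) = 5)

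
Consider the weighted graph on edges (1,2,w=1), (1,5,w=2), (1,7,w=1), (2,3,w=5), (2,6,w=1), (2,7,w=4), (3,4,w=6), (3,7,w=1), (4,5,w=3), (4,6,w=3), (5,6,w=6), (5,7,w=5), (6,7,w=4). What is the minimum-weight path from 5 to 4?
3 (path: 5 -> 4; weights 3 = 3)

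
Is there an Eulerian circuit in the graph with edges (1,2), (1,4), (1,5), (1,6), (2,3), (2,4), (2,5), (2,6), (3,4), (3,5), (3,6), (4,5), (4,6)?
No (2 vertices have odd degree: {2, 4}; Eulerian circuit requires 0)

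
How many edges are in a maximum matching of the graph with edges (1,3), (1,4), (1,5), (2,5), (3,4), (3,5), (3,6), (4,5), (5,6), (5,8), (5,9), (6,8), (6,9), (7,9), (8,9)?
4 (matching: (1,4), (3,5), (6,8), (7,9); upper bound floor(n/2) = floor(9/2) = 4)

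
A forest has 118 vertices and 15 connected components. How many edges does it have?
103 (Each of the 15 component trees on V_i vertices has V_i - 1 edges; summing gives V - C = 118 - 15 = 103)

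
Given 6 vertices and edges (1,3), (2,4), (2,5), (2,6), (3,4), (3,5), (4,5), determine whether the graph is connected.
Yes (BFS from 1 visits [1, 3, 4, 5, 2, 6] — all 6 vertices reached)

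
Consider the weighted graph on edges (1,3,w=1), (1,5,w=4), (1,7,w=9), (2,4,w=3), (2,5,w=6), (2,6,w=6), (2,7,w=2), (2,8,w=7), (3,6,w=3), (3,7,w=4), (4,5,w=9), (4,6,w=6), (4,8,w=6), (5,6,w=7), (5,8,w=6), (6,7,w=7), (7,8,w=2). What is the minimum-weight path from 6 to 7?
7 (path: 6 -> 7; weights 7 = 7)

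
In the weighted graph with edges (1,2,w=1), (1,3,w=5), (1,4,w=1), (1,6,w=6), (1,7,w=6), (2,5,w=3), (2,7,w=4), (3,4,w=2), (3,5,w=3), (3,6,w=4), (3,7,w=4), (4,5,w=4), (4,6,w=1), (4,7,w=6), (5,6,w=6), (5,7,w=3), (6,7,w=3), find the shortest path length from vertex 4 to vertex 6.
1 (path: 4 -> 6; weights 1 = 1)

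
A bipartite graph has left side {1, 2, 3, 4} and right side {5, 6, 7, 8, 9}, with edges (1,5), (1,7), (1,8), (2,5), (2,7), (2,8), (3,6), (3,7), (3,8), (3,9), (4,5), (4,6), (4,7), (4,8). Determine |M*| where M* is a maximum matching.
4 (matching: (1,8), (2,7), (3,9), (4,6); upper bound min(|L|,|R|) = min(4,5) = 4)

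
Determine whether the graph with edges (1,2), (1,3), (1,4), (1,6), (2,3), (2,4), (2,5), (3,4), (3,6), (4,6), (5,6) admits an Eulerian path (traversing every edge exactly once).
Yes — and in fact it has an Eulerian circuit (the graph is connected and all 6 vertices have even degree)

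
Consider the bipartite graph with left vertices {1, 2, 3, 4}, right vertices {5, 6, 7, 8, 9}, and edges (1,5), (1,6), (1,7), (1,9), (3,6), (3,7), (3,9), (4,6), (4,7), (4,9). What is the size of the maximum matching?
3 (matching: (1,9), (3,7), (4,6); upper bound min(|L|,|R|) = min(4,5) = 4)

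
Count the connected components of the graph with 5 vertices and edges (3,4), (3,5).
3 (components: {1}, {2}, {3, 4, 5})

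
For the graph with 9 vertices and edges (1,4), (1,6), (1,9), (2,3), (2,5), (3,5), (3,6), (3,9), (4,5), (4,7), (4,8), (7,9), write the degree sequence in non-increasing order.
[4, 4, 3, 3, 3, 2, 2, 2, 1] (degrees: deg(1)=3, deg(2)=2, deg(3)=4, deg(4)=4, deg(5)=3, deg(6)=2, deg(7)=2, deg(8)=1, deg(9)=3)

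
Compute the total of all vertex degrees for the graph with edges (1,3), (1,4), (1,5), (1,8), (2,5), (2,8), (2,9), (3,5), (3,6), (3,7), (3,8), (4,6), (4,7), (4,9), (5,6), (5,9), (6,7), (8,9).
36 (handshake: sum of degrees = 2|E| = 2 x 18 = 36)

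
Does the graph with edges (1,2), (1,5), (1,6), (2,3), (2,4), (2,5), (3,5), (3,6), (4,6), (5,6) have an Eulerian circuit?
No (2 vertices have odd degree: {1, 3}; Eulerian circuit requires 0)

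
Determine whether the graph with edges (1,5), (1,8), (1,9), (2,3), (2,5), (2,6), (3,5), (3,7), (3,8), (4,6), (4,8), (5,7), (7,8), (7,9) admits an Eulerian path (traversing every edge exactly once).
Yes (the graph is connected and exactly 2 vertices have odd degree: {1, 2}; any Eulerian path must start and end at those)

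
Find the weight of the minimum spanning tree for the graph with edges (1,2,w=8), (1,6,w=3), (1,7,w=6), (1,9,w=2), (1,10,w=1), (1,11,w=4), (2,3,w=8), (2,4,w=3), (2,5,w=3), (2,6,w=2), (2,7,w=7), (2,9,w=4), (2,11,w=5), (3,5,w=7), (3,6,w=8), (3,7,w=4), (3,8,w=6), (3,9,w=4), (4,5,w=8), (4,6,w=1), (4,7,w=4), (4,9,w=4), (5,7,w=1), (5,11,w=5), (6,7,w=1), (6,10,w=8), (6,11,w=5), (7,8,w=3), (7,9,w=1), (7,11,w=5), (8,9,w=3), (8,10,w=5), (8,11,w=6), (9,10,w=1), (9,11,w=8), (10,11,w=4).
19 (MST edges: (1,10,w=1), (1,11,w=4), (2,6,w=2), (3,7,w=4), (4,6,w=1), (5,7,w=1), (6,7,w=1), (7,8,w=3), (7,9,w=1), (9,10,w=1); sum of weights 1 + 4 + 2 + 4 + 1 + 1 + 1 + 3 + 1 + 1 = 19)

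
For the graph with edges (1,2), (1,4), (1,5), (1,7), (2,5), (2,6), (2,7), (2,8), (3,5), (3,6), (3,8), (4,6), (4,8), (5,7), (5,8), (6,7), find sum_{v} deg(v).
32 (handshake: sum of degrees = 2|E| = 2 x 16 = 32)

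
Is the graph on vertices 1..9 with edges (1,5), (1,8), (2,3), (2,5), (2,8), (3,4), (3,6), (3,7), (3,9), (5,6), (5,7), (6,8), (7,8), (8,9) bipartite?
Yes. Partition: {1, 2, 4, 6, 7, 9}, {3, 5, 8}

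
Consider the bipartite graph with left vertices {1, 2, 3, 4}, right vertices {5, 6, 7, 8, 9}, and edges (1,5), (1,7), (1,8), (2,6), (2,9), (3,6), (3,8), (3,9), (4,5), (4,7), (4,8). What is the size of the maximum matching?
4 (matching: (1,8), (2,9), (3,6), (4,7); upper bound min(|L|,|R|) = min(4,5) = 4)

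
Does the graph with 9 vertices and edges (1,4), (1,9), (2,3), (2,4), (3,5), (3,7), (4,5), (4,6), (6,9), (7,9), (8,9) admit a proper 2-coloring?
Yes. Partition: {1, 2, 5, 6, 7, 8}, {3, 4, 9}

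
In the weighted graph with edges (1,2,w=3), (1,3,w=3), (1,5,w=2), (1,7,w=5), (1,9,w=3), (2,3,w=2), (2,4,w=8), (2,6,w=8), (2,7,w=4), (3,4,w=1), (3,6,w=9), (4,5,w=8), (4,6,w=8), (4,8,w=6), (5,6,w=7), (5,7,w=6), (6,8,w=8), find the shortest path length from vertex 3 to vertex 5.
5 (path: 3 -> 1 -> 5; weights 3 + 2 = 5)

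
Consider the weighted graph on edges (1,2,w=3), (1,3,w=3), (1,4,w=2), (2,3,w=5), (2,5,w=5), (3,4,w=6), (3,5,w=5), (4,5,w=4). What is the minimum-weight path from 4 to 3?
5 (path: 4 -> 1 -> 3; weights 2 + 3 = 5)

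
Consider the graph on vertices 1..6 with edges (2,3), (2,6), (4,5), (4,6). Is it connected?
No, it has 2 components: {1}, {2, 3, 4, 5, 6}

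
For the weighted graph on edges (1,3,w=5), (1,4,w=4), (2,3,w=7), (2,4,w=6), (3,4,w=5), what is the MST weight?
15 (MST edges: (1,3,w=5), (1,4,w=4), (2,4,w=6); sum of weights 5 + 4 + 6 = 15)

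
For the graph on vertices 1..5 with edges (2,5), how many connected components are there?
4 (components: {1}, {2, 5}, {3}, {4})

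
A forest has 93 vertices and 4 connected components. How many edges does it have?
89 (Each of the 4 component trees on V_i vertices has V_i - 1 edges; summing gives V - C = 93 - 4 = 89)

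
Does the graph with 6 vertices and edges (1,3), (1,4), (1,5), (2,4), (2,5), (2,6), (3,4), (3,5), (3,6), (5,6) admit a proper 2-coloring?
No (odd cycle of length 3: 4 -> 1 -> 3 -> 4)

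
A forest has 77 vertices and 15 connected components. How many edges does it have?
62 (Each of the 15 component trees on V_i vertices has V_i - 1 edges; summing gives V - C = 77 - 15 = 62)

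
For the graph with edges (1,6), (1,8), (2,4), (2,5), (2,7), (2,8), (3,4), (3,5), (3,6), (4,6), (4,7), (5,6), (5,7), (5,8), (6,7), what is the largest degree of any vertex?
5 (attained at vertices 5, 6)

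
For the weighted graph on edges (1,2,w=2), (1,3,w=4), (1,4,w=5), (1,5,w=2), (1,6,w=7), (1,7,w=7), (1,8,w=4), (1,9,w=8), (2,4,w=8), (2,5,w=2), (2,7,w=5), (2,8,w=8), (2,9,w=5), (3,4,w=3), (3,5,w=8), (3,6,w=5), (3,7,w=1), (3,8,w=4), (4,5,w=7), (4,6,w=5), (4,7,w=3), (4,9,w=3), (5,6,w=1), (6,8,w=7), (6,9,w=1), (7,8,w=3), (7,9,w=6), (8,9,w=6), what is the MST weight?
16 (MST edges: (1,2,w=2), (1,5,w=2), (3,4,w=3), (3,7,w=1), (4,9,w=3), (5,6,w=1), (6,9,w=1), (7,8,w=3); sum of weights 2 + 2 + 3 + 1 + 3 + 1 + 1 + 3 = 16)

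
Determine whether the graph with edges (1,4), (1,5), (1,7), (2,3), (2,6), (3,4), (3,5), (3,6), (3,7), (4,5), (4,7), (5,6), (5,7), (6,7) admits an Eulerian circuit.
No (4 vertices have odd degree: {1, 3, 5, 7}; Eulerian circuit requires 0)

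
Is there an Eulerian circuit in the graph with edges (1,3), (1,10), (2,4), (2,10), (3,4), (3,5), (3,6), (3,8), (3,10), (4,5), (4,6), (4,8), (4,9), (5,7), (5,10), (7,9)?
Yes (the graph is connected and all 10 vertices have even degree)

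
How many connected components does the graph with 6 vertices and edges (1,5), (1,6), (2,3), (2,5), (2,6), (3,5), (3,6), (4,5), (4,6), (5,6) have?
1 (components: {1, 2, 3, 4, 5, 6})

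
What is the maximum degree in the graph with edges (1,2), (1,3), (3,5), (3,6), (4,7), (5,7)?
3 (attained at vertex 3)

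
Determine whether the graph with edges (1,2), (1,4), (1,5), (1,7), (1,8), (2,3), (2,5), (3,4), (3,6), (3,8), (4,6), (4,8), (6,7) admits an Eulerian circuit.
No (4 vertices have odd degree: {1, 2, 6, 8}; Eulerian circuit requires 0)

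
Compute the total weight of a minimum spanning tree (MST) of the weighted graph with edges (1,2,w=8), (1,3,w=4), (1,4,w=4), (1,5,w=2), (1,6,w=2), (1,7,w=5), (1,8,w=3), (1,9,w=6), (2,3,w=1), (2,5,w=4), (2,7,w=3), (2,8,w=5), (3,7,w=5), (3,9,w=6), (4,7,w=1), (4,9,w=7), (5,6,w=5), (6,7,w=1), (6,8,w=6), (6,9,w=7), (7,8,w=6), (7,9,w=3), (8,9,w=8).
16 (MST edges: (1,5,w=2), (1,6,w=2), (1,8,w=3), (2,3,w=1), (2,7,w=3), (4,7,w=1), (6,7,w=1), (7,9,w=3); sum of weights 2 + 2 + 3 + 1 + 3 + 1 + 1 + 3 = 16)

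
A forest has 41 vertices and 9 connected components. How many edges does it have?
32 (Each of the 9 component trees on V_i vertices has V_i - 1 edges; summing gives V - C = 41 - 9 = 32)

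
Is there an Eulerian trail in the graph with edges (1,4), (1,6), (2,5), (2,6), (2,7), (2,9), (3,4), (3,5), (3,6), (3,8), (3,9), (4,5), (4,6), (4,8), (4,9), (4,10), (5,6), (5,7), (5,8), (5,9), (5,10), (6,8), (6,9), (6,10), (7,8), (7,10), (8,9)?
Yes (the graph is connected and exactly 2 vertices have odd degree: {3, 4}; any Eulerian path must start and end at those)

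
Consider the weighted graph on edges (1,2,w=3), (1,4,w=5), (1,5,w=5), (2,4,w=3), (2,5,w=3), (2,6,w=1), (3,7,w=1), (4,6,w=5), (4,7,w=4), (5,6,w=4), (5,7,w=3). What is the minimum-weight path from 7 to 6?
7 (path: 7 -> 5 -> 6; weights 3 + 4 = 7)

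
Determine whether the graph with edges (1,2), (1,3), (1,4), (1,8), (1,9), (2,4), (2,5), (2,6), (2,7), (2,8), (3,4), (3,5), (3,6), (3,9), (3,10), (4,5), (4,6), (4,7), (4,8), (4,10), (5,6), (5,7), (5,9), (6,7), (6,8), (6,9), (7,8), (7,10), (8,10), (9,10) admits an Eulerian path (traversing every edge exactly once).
No (4 vertices have odd degree: {1, 6, 9, 10}; Eulerian path requires 0 or 2)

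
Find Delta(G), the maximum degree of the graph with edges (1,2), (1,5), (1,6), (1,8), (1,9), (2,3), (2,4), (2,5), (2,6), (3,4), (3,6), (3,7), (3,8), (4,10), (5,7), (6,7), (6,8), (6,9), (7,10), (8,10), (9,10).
6 (attained at vertex 6)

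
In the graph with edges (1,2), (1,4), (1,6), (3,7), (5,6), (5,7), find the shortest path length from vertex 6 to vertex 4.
2 (path: 6 -> 1 -> 4, 2 edges)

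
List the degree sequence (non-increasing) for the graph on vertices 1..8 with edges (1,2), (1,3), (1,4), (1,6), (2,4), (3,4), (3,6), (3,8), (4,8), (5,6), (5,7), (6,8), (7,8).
[4, 4, 4, 4, 4, 2, 2, 2] (degrees: deg(1)=4, deg(2)=2, deg(3)=4, deg(4)=4, deg(5)=2, deg(6)=4, deg(7)=2, deg(8)=4)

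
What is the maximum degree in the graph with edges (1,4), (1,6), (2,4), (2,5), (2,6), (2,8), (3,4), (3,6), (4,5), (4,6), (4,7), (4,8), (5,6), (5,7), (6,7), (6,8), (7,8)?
7 (attained at vertices 4, 6)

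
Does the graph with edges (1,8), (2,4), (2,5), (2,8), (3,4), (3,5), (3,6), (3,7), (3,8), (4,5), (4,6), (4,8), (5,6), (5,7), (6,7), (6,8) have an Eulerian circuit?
No (8 vertices have odd degree: {1, 2, 3, 4, 5, 6, 7, 8}; Eulerian circuit requires 0)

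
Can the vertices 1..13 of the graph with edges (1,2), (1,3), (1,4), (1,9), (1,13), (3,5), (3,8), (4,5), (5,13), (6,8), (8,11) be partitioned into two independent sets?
Yes. Partition: {1, 5, 7, 8, 10, 12}, {2, 3, 4, 6, 9, 11, 13}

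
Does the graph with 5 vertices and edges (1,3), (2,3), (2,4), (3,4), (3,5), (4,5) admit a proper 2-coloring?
No (odd cycle of length 3: 2 -> 3 -> 4 -> 2)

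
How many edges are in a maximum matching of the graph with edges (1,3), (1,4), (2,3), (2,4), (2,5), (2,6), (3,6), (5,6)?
3 (matching: (1,3), (2,4), (5,6); upper bound floor(n/2) = floor(6/2) = 3)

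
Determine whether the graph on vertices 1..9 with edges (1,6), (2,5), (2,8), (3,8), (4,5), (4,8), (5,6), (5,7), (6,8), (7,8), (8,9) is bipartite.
Yes. Partition: {1, 5, 8}, {2, 3, 4, 6, 7, 9}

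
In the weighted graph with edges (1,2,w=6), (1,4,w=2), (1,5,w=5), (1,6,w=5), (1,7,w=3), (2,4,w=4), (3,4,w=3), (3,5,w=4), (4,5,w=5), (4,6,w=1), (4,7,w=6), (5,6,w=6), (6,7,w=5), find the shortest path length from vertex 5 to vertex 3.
4 (path: 5 -> 3; weights 4 = 4)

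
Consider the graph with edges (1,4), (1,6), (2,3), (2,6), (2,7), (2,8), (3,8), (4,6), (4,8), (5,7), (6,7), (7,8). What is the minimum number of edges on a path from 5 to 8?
2 (path: 5 -> 7 -> 8, 2 edges)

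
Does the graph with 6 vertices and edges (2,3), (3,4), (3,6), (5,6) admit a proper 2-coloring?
Yes. Partition: {1, 2, 4, 6}, {3, 5}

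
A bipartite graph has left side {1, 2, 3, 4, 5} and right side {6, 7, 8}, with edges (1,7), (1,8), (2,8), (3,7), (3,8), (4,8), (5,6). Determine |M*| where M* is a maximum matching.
3 (matching: (1,8), (3,7), (5,6); upper bound min(|L|,|R|) = min(5,3) = 3)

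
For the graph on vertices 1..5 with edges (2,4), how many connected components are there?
4 (components: {1}, {2, 4}, {3}, {5})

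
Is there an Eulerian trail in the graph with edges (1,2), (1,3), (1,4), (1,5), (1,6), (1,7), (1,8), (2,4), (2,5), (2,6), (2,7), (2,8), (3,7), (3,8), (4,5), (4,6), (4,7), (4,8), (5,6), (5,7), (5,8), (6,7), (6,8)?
Yes (the graph is connected and exactly 2 vertices have odd degree: {1, 3}; any Eulerian path must start and end at those)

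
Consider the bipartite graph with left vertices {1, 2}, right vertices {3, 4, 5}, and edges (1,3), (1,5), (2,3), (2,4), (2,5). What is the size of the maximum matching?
2 (matching: (1,5), (2,4); upper bound min(|L|,|R|) = min(2,3) = 2)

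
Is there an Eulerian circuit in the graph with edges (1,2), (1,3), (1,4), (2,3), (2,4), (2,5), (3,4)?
No (4 vertices have odd degree: {1, 3, 4, 5}; Eulerian circuit requires 0)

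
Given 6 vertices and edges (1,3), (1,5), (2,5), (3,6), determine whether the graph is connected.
No, it has 2 components: {1, 2, 3, 5, 6}, {4}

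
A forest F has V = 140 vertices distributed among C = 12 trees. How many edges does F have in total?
128 (Each of the 12 component trees on V_i vertices has V_i - 1 edges; summing gives V - C = 140 - 12 = 128)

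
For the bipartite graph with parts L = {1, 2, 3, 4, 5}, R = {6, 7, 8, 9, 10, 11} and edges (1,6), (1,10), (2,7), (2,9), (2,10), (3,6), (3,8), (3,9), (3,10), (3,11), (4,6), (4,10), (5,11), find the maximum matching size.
5 (matching: (1,10), (2,9), (3,8), (4,6), (5,11); upper bound min(|L|,|R|) = min(5,6) = 5)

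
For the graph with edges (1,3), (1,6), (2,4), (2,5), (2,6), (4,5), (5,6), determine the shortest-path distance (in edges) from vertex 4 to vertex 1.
3 (path: 4 -> 2 -> 6 -> 1, 3 edges)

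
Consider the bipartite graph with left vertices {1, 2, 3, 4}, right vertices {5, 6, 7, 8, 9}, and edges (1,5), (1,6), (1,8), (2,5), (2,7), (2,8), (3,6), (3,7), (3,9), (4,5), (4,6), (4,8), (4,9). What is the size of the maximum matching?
4 (matching: (1,8), (2,7), (3,9), (4,6); upper bound min(|L|,|R|) = min(4,5) = 4)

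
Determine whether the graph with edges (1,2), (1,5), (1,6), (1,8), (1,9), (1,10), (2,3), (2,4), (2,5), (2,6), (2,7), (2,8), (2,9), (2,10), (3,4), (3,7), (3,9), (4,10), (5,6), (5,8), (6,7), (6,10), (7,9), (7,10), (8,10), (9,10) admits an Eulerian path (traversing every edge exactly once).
No (6 vertices have odd degree: {2, 4, 6, 7, 9, 10}; Eulerian path requires 0 or 2)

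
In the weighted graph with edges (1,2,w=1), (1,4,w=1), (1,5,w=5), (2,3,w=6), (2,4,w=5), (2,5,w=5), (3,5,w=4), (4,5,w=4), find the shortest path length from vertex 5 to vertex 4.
4 (path: 5 -> 4; weights 4 = 4)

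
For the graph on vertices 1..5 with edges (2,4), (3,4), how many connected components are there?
3 (components: {1}, {2, 3, 4}, {5})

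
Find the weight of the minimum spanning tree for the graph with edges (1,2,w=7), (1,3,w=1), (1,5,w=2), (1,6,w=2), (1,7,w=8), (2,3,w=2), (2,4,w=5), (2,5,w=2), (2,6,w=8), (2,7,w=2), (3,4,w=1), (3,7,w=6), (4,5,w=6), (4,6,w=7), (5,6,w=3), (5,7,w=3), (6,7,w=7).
10 (MST edges: (1,3,w=1), (1,5,w=2), (1,6,w=2), (2,5,w=2), (2,7,w=2), (3,4,w=1); sum of weights 1 + 2 + 2 + 2 + 2 + 1 = 10)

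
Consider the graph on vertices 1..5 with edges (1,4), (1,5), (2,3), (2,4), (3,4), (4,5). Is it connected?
Yes (BFS from 1 visits [1, 4, 5, 2, 3] — all 5 vertices reached)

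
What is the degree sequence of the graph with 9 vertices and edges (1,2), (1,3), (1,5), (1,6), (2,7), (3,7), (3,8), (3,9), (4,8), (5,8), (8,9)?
[4, 4, 4, 2, 2, 2, 2, 1, 1] (degrees: deg(1)=4, deg(2)=2, deg(3)=4, deg(4)=1, deg(5)=2, deg(6)=1, deg(7)=2, deg(8)=4, deg(9)=2)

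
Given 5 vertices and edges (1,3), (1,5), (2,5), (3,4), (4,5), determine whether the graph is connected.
Yes (BFS from 1 visits [1, 3, 5, 4, 2] — all 5 vertices reached)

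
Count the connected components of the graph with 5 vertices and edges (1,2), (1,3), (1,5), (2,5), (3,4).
1 (components: {1, 2, 3, 4, 5})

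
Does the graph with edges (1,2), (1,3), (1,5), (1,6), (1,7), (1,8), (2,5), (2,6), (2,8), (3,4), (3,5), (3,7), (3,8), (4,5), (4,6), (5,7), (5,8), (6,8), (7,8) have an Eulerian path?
Yes (the graph is connected and exactly 2 vertices have odd degree: {3, 4}; any Eulerian path must start and end at those)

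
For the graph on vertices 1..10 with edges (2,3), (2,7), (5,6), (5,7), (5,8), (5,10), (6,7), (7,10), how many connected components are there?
4 (components: {1}, {2, 3, 5, 6, 7, 8, 10}, {4}, {9})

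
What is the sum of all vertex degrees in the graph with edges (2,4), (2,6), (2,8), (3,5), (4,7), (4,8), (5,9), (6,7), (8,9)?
18 (handshake: sum of degrees = 2|E| = 2 x 9 = 18)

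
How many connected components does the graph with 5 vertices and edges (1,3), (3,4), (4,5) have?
2 (components: {1, 3, 4, 5}, {2})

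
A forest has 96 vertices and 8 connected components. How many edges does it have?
88 (Each of the 8 component trees on V_i vertices has V_i - 1 edges; summing gives V - C = 96 - 8 = 88)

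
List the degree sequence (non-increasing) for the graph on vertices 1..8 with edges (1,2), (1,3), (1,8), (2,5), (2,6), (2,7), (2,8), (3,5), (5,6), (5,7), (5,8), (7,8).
[5, 5, 4, 3, 3, 2, 2, 0] (degrees: deg(1)=3, deg(2)=5, deg(3)=2, deg(4)=0, deg(5)=5, deg(6)=2, deg(7)=3, deg(8)=4)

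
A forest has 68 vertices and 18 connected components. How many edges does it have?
50 (Each of the 18 component trees on V_i vertices has V_i - 1 edges; summing gives V - C = 68 - 18 = 50)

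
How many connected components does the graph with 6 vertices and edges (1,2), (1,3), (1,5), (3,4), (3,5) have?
2 (components: {1, 2, 3, 4, 5}, {6})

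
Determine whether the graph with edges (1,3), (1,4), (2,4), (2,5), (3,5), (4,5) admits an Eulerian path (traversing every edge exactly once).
Yes (the graph is connected and exactly 2 vertices have odd degree: {4, 5}; any Eulerian path must start and end at those)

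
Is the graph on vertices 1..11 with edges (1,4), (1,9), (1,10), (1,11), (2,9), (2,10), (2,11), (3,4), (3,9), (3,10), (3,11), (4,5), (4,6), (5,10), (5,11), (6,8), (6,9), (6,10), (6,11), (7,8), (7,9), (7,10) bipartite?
Yes. Partition: {1, 2, 3, 5, 6, 7}, {4, 8, 9, 10, 11}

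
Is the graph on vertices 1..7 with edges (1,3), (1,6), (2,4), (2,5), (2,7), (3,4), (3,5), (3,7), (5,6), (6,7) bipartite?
Yes. Partition: {1, 4, 5, 7}, {2, 3, 6}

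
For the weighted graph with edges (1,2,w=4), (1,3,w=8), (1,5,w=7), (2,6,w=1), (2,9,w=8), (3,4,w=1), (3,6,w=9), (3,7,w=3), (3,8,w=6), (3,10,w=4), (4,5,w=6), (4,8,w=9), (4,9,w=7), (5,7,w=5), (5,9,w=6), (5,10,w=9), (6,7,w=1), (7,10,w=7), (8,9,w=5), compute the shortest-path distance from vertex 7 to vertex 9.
10 (path: 7 -> 6 -> 2 -> 9; weights 1 + 1 + 8 = 10)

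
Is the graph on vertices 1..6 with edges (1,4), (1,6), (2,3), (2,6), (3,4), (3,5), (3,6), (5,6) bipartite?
No (odd cycle of length 3: 2 -> 6 -> 3 -> 2)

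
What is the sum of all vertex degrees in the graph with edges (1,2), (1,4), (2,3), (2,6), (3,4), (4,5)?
12 (handshake: sum of degrees = 2|E| = 2 x 6 = 12)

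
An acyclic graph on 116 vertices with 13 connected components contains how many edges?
103 (Each of the 13 component trees on V_i vertices has V_i - 1 edges; summing gives V - C = 116 - 13 = 103)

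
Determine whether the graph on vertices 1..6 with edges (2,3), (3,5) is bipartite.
Yes. Partition: {1, 2, 4, 5, 6}, {3}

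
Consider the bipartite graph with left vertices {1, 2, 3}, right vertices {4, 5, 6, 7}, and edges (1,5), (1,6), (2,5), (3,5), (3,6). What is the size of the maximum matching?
2 (matching: (1,6), (2,5); upper bound min(|L|,|R|) = min(3,4) = 3)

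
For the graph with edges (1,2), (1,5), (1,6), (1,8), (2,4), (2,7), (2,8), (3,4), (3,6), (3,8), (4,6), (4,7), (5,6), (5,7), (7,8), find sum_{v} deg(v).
30 (handshake: sum of degrees = 2|E| = 2 x 15 = 30)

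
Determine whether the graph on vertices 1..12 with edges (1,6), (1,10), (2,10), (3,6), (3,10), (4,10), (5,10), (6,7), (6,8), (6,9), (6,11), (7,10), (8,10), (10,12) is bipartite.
Yes. Partition: {1, 2, 3, 4, 5, 7, 8, 9, 11, 12}, {6, 10}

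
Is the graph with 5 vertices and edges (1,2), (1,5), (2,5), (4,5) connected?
No, it has 2 components: {1, 2, 4, 5}, {3}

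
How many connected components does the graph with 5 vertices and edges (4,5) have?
4 (components: {1}, {2}, {3}, {4, 5})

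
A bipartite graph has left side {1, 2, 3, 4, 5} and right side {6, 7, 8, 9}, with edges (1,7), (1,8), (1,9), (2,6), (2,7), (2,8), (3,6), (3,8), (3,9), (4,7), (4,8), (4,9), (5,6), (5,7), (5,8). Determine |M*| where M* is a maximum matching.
4 (matching: (1,9), (2,8), (3,6), (4,7); upper bound min(|L|,|R|) = min(5,4) = 4)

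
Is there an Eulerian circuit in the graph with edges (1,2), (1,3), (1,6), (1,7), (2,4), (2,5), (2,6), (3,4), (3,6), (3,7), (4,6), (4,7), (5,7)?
Yes (the graph is connected and all 7 vertices have even degree)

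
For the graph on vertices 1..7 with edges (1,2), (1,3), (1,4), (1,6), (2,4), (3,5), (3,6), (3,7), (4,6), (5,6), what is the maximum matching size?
3 (matching: (2,4), (3,7), (5,6); upper bound floor(n/2) = floor(7/2) = 3)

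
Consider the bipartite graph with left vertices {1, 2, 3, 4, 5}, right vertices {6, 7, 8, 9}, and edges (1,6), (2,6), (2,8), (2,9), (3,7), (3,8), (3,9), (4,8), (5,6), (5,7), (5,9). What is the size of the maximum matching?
4 (matching: (1,6), (2,9), (3,8), (5,7); upper bound min(|L|,|R|) = min(5,4) = 4)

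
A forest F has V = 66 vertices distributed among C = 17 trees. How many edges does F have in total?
49 (Each of the 17 component trees on V_i vertices has V_i - 1 edges; summing gives V - C = 66 - 17 = 49)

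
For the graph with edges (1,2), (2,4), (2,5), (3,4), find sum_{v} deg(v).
8 (handshake: sum of degrees = 2|E| = 2 x 4 = 8)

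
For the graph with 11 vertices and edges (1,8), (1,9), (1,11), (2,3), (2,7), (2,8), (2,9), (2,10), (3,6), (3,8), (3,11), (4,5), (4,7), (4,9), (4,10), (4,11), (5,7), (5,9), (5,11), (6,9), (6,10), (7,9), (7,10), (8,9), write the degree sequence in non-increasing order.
[7, 5, 5, 5, 4, 4, 4, 4, 4, 3, 3] (degrees: deg(1)=3, deg(2)=5, deg(3)=4, deg(4)=5, deg(5)=4, deg(6)=3, deg(7)=5, deg(8)=4, deg(9)=7, deg(10)=4, deg(11)=4)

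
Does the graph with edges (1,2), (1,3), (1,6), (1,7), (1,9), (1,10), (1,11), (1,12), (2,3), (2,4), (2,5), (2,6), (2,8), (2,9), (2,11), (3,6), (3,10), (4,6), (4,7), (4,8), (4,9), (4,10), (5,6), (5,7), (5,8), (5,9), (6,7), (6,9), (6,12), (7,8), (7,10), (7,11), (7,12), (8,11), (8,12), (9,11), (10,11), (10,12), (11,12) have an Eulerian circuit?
No (2 vertices have odd degree: {5, 11}; Eulerian circuit requires 0)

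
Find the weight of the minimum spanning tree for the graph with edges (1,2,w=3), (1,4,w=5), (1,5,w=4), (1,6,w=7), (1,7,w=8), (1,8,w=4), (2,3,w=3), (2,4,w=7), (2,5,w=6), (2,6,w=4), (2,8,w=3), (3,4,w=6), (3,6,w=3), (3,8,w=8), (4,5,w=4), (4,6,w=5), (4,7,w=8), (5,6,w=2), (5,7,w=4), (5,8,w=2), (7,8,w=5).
21 (MST edges: (1,2,w=3), (2,3,w=3), (2,8,w=3), (4,5,w=4), (5,6,w=2), (5,7,w=4), (5,8,w=2); sum of weights 3 + 3 + 3 + 4 + 2 + 4 + 2 = 21)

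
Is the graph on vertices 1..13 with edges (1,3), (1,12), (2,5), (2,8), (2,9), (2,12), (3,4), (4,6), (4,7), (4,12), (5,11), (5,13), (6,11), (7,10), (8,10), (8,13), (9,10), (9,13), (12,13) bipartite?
Yes. Partition: {1, 2, 4, 10, 11, 13}, {3, 5, 6, 7, 8, 9, 12}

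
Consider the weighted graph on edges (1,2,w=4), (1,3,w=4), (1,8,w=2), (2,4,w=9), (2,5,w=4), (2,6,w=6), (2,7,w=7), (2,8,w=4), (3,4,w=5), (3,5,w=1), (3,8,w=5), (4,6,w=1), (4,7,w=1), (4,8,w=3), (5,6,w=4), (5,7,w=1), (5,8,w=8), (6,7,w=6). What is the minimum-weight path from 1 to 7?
6 (path: 1 -> 8 -> 4 -> 7; weights 2 + 3 + 1 = 6)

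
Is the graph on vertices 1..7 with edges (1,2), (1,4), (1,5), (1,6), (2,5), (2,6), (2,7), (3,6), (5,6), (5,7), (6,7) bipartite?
No (odd cycle of length 3: 5 -> 1 -> 6 -> 5)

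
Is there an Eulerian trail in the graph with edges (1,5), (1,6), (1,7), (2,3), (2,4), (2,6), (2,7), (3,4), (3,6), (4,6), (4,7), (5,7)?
Yes (the graph is connected and exactly 2 vertices have odd degree: {1, 3}; any Eulerian path must start and end at those)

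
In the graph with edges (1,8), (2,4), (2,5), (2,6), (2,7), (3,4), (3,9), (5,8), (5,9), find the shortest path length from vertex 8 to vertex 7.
3 (path: 8 -> 5 -> 2 -> 7, 3 edges)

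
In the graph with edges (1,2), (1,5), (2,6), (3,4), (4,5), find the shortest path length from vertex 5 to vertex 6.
3 (path: 5 -> 1 -> 2 -> 6, 3 edges)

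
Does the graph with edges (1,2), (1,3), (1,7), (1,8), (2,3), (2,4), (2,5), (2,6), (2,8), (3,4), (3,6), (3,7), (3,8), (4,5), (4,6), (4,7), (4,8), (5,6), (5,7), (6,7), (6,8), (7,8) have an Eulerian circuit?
Yes (the graph is connected and all 8 vertices have even degree)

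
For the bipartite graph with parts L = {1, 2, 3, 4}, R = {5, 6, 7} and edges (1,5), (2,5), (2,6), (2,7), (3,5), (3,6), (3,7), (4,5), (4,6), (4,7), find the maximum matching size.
3 (matching: (1,5), (2,7), (3,6); upper bound min(|L|,|R|) = min(4,3) = 3)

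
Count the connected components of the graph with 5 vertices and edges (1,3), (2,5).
3 (components: {1, 3}, {2, 5}, {4})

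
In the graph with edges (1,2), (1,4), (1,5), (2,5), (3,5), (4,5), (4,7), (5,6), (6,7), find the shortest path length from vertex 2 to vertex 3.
2 (path: 2 -> 5 -> 3, 2 edges)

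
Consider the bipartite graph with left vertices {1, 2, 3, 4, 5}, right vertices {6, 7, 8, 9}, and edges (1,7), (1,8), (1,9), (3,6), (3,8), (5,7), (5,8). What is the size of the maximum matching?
3 (matching: (1,9), (3,8), (5,7); upper bound min(|L|,|R|) = min(5,4) = 4)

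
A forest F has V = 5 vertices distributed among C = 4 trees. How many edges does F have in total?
1 (Each of the 4 component trees on V_i vertices has V_i - 1 edges; summing gives V - C = 5 - 4 = 1)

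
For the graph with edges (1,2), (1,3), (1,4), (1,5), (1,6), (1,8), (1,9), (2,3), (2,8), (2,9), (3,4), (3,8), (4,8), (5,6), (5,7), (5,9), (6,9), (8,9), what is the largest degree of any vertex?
7 (attained at vertex 1)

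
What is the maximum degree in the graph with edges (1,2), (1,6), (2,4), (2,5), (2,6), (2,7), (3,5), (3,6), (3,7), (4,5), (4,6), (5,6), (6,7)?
6 (attained at vertex 6)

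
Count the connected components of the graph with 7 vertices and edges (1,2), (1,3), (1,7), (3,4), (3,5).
2 (components: {1, 2, 3, 4, 5, 7}, {6})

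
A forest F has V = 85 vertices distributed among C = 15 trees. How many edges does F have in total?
70 (Each of the 15 component trees on V_i vertices has V_i - 1 edges; summing gives V - C = 85 - 15 = 70)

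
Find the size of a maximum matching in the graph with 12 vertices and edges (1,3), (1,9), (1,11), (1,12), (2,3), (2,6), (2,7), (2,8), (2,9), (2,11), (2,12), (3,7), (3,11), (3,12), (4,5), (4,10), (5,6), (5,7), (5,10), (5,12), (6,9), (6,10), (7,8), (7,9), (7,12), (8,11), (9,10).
6 (matching: (1,9), (2,6), (3,7), (4,10), (5,12), (8,11); upper bound floor(n/2) = floor(12/2) = 6)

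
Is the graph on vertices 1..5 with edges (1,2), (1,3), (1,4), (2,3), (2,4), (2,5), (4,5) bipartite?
No (odd cycle of length 3: 4 -> 1 -> 2 -> 4)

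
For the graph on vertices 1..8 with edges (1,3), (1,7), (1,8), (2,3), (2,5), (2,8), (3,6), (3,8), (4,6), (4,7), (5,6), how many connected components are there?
1 (components: {1, 2, 3, 4, 5, 6, 7, 8})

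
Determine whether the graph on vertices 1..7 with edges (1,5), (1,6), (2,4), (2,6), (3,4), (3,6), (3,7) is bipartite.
Yes. Partition: {1, 2, 3}, {4, 5, 6, 7}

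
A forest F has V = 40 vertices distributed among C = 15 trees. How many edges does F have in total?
25 (Each of the 15 component trees on V_i vertices has V_i - 1 edges; summing gives V - C = 40 - 15 = 25)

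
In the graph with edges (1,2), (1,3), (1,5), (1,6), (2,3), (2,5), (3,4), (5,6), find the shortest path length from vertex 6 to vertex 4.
3 (path: 6 -> 1 -> 3 -> 4, 3 edges)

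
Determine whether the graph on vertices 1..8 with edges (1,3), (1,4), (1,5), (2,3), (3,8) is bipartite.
Yes. Partition: {1, 2, 6, 7, 8}, {3, 4, 5}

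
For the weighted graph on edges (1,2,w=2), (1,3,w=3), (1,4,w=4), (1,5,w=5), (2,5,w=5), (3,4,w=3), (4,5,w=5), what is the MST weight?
13 (MST edges: (1,2,w=2), (1,3,w=3), (1,5,w=5), (3,4,w=3); sum of weights 2 + 3 + 5 + 3 = 13)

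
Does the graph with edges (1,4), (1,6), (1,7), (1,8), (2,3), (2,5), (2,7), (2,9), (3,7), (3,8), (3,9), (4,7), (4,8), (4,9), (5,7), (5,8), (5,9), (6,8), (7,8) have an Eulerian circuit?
Yes (the graph is connected and all 9 vertices have even degree)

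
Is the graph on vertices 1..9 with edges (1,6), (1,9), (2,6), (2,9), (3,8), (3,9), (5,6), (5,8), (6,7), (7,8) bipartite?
Yes. Partition: {1, 2, 3, 4, 5, 7}, {6, 8, 9}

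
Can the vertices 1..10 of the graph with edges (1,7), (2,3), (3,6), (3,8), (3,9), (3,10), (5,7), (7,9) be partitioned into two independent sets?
Yes. Partition: {1, 2, 4, 5, 6, 8, 9, 10}, {3, 7}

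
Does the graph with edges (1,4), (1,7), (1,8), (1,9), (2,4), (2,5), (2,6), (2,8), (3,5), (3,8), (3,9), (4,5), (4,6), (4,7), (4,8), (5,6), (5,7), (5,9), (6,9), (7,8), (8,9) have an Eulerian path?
Yes (the graph is connected and exactly 2 vertices have odd degree: {3, 9}; any Eulerian path must start and end at those)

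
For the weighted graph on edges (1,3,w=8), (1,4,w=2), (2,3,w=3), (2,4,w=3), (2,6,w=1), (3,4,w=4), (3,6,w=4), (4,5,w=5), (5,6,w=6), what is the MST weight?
14 (MST edges: (1,4,w=2), (2,3,w=3), (2,4,w=3), (2,6,w=1), (4,5,w=5); sum of weights 2 + 3 + 3 + 1 + 5 = 14)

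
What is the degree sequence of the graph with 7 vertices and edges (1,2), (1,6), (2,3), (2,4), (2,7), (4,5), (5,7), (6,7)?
[4, 3, 2, 2, 2, 2, 1] (degrees: deg(1)=2, deg(2)=4, deg(3)=1, deg(4)=2, deg(5)=2, deg(6)=2, deg(7)=3)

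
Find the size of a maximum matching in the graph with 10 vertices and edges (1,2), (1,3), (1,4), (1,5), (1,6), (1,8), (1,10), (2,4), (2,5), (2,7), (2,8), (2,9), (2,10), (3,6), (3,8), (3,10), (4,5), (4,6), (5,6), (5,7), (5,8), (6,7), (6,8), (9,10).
5 (matching: (1,8), (2,9), (3,10), (4,6), (5,7); upper bound floor(n/2) = floor(10/2) = 5)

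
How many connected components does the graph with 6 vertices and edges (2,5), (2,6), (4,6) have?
3 (components: {1}, {2, 4, 5, 6}, {3})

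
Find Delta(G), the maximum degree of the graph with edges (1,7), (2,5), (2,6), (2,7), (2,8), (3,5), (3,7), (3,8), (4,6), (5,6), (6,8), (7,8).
4 (attained at vertices 2, 6, 7, 8)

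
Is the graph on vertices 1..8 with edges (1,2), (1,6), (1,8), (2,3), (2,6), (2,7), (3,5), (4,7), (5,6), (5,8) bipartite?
No (odd cycle of length 3: 2 -> 1 -> 6 -> 2)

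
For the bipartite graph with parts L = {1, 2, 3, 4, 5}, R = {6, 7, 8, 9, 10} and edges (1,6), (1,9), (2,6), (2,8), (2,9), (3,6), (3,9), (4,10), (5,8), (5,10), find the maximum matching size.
4 (matching: (1,9), (2,8), (3,6), (4,10); upper bound min(|L|,|R|) = min(5,5) = 5)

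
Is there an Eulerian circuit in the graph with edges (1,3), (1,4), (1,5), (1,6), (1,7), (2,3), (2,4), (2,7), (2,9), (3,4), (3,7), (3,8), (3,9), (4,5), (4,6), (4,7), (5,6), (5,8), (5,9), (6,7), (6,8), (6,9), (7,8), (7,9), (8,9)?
No (4 vertices have odd degree: {1, 5, 7, 8}; Eulerian circuit requires 0)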